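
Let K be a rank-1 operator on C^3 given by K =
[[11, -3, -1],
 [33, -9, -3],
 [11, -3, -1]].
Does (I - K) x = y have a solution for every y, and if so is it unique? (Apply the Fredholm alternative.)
(I - K) is singular (det(I - K) = 0, i.e. 1 ∈ sigma(K)). (I - K) x = y is solvable iff y ⊥ ker((I - K)^*) = span{(11, -3, -1)}, i.e. iff 11y_1 - 3y_2 - y_3 = 0. When solvable, the solutions are x = y + c·(1, 3, 1), c arbitrary (ker(I - K) = span{(1, 3, 1)}, dimension 1).

K has rank 1, so it is an outer product K = u v^T: every row of K is a multiple of one row vector. Reading off the entries, u = (1, 3, 1) and v = (11, -3, -1) (row i of K equals u_i·v^T). A rank-one matrix u v^T satisfies K u = u (v·u) and kills the (2)-dimensional subspace v^⊥, so its characteristic polynomial is lambda^2 (lambda - v·u) with v·u = tr K = 1. Hence the eigenvalues of I - K are 1 (multiplicity 2) and 1 - (1) = 0, so det(I - K) = 0. (Direct check: I - K =
[[-10, 3, 1],
 [-33, 10, 3],
 [-11, 3, 2]]
has determinant 0.) So 1 is an eigenvalue of K and (I - K) is not invertible. The finite-dimensional Fredholm alternative says: either (I - K) is invertible, or ker(I - K) ≠ {0} and then range(I - K) = ker((I - K)^*)^⊥, with dim ker(I - K) = dim ker((I - K)^*). We are in the second case, so we need both kernels. Kernel of I - K: (I - K) u = u - u (v·u) = u - u = 0, so ker(I - K) = span{u} = span{(1, 3, 1)} (it is exactly 1-dimensional because rank(I - K) = 2). Kernel of the adjoint: K is real, so (I - K)^* = I - K^T = I - v u^T, and (I - v u^T) v = v - v (u·v) = 0; hence ker((I - K)^*) = span{v} = span{(11, -3, -1)}. Therefore (I - K) x = y is solvable iff <y, v> = 0, i.e. iff 11y_1 - 3y_2 - y_3 = 0. When this holds, K y = u (v·y) = 0, so (I - K) y = y and x = y is a particular solution; the full solution set is the line x = y + c·u = y + c·(1, 3, 1), c ∈ C.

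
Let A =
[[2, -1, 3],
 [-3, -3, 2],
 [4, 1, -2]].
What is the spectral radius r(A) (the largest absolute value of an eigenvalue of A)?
r(A) ≈ 5.6756

The eigenvalues of A are the roots of its characteristic polynomial. With M = A (coefficients from the trace, the sum of principal 2x2 minors, and det A):
  p(λ) = det(λ I - M) = λ^3 + 3λ^2 - 21λ - 33.
No integer candidate from the rational root theorem (±divisors of 33) is a root, so the roots are irrational. The cubic discriminant is Δ = 52596 > 0, so there are three distinct real roots. p(-6) = -15 and p(-5) = 22 have opposite signs, so a root lies in (-6, -5); Newton's method refines it to λ ≈ -5.6756. p(-2) = 13 and p(-1) = -10 have opposite signs, so a root lies in (-2, -1); Newton's method refines it to λ ≈ -1.4197. p(4) = -5 and p(5) = 62 have opposite signs, so a root lies in (4, 5); Newton's method refines it to λ ≈ 4.0953. Check (Vieta): the three roots sum to -3, matching tr M = -3.
Thus the eigenvalues (to 4 decimals) are -5.6756 (modulus 5.6756); -1.4197 (modulus 1.4197); 4.0953 (modulus 4.0953). The spectral radius is the largest modulus: r(A) ≈ 5.6756. (Cross-check: r(A) ≤ ||A||_2 ≈ 6.3707; equality holds whenever A is normal, though it can also hold for some non-normal A.)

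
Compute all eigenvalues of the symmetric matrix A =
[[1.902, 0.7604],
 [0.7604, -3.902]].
sigma(A) ≈ {-4, 2}

A is real symmetric, so its spectrum consists of real eigenvalues. Expanding the characteristic polynomial of the displayed matrix gives
  det(λ I - A) = p(λ) = λ^2 + (2)λ + (-8).
Solving p(λ) = 0 yields eigenvalues ≈ -4, 2. (A is shown rounded to 4 decimals, so these recover the underlying integer eigenvalues to within that precision.)
Verification: the trace of A = -2 equals the sum of eigenvalues -2, and det(A) ≈ -7.9998 matches the eigenvalue product -8.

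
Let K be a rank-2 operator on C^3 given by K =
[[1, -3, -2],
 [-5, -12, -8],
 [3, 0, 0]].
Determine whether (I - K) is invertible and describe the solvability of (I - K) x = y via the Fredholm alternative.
(I - K) is invertible (det(I - K) = -9 ≠ 0), so for every y in C^3 the equation (I - K) x = y has a unique solution.

K has rank 2 and factors as K = U V^T = u1 v1^T + u2 v2^T with u1 = (-3, -3, -3), v1 = (1, 3, 2), u2 = (-2, 1, -3), v2 = (-2, -3, -2) (multiplying out reproduces the displayed K). The nonzero eigenvalues of U V^T coincide with those of the 2 x 2 matrix G = V^T U = [[v1·u1, v1·u2], [v2·u1, v2·u2]] = [[-18, -5], [21, 7]], and by the Sylvester determinant identity det(I_3 - U V^T) = det(I_2 - V^T U) = det([[19, 5], [-21, -6]]) = (19)(-6) - (5)(-21) = -9. (Direct check: I - K =
[[0, 3, 2],
 [5, 13, 8],
 [-3, 0, 1]]
has determinant -9.) The finite-dimensional Fredholm alternative says: either (I - K) is invertible, or ker(I - K) ≠ {0} and then range(I - K) = ker((I - K)^*)^⊥, with dim ker(I - K) = dim ker((I - K)^*). Since det(I - K) ≠ 0, 1 is not an eigenvalue of K and ker(I - K) = {0}, so we are in the first case: for every y there is a unique x = (I - K)^(-1) y. (Explicitly, by the Woodbury identity, (I - U V^T)^(-1) = I + U (I_2 - G)^(-1) V^T.)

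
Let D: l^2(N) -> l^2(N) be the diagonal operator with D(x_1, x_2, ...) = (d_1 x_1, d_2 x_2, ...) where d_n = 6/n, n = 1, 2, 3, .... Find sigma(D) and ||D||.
sigma(D) = {6/n : n ≥ 1} ∪ {0}; ||D|| = 6

A bounded diagonal operator on l^2 with diagonal entries d_n has spectrum equal to the closure of {d_n : n ≥ 1}: every d_n is an eigenvalue (with eigenvector e_n), so {d_n} ⊂ sigma(D); the spectrum is closed, so its closure is too; and for lambda not in the closure, (D - lambda I) has bounded inverse (the diagonal entries 1/(d_n - lambda) are bounded). For our sequence d_n = 6/n, n = 1, 2, 3, ...:
  - {d_n} = {6/n : n ≥ 1}; the only limit point is 0
  - closure = {6/n : n ≥ 1} ∪ {0}
For the norm: a diagonal operator has ||D|| = sup_n |d_n|. Here d_n = 6/n is positive and decreasing, so sup_n |d_n| = d_1 = 6. So ||D|| = 6.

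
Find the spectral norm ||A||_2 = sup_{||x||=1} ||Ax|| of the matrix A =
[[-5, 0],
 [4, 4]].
||A||_2 = sqrt((57 + sqrt(1649))/2) ≈ 6.986 (= sqrt(largest eigenvalue of A^T A))

||A||_2 = sigma_max(A) = sqrt(lambda_max(A^T A)). Form the symmetric matrix M = A^T A =
[[41, 16],
 [16, 16]].
Its characteristic polynomial (trace, determinant of M give the coefficients) is
  p(λ) = det(λ I - M) = λ^2 - 57λ + 400.
For λ^2 - 57λ + 400 the discriminant is 1649. It is nonnegative but not a perfect square, so the roots are real and irrational: λ = (57 ± sqrt(1649))/2 ≈ 48.8039, 8.1961.
So the eigenvalues of A^T A are ≈ 8.1961, 48.8039 (all ≥ 0, as they must be for A^T A). The largest is λ_max = (57 + sqrt(1649))/2 ≈ 48.8039, hence ||A||_2 = sqrt(λ_max) = sqrt((57 + sqrt(1649))/2) ≈ 6.986.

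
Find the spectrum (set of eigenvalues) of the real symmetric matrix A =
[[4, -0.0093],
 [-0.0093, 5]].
sigma(A) ≈ {4, 5}

A is real symmetric, so its spectrum consists of real eigenvalues. Expanding the characteristic polynomial of the displayed matrix gives
  det(λ I - A) = p(λ) = λ^2 + (-9)λ + (20).
Solving p(λ) = 0 yields eigenvalues ≈ 4, 5. (A is shown rounded to 4 decimals, so these recover the underlying integer eigenvalues to within that precision.)
Verification: the trace of A = 9 equals the sum of eigenvalues 9, and det(A) ≈ 20.0000 matches the eigenvalue product 20.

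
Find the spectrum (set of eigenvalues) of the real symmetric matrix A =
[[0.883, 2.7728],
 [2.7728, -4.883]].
sigma(A) ≈ {-6, 2}

A is real symmetric, so its spectrum consists of real eigenvalues. Expanding the characteristic polynomial of the displayed matrix gives
  det(λ I - A) = p(λ) = λ^2 + (4)λ + (-12).
Solving p(λ) = 0 yields eigenvalues ≈ -6, 2. (A is shown rounded to 4 decimals, so these recover the underlying integer eigenvalues to within that precision.)
Verification: the trace of A = -4 equals the sum of eigenvalues -4, and det(A) ≈ -12.0001 matches the eigenvalue product -12.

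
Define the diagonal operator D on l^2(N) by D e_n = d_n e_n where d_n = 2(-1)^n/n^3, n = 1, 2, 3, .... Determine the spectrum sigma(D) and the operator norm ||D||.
sigma(D) = {2(-1)^n/n^3 : n ≥ 1} ∪ {0}; ||D|| = 2

A bounded diagonal operator on l^2 with diagonal entries d_n has spectrum equal to the closure of {d_n : n ≥ 1}: every d_n is an eigenvalue (with eigenvector e_n), so {d_n} ⊂ sigma(D); the spectrum is closed, so its closure is too; and for lambda not in the closure, (D - lambda I) has bounded inverse (the diagonal entries 1/(d_n - lambda) are bounded). For our sequence d_n = 2(-1)^n/n^3, n = 1, 2, 3, ...:
  - {d_n} = {2(-1)^n/n^3 : n ≥ 1}; the only limit point is 0
  - closure = {2(-1)^n/n^3 : n ≥ 1} ∪ {0}
For the norm: a diagonal operator has ||D|| = sup_n |d_n|. Here |d_n| = 2/n^3 is decreasing, so sup_n |d_n| = |d_1| = 2. So ||D|| = 2.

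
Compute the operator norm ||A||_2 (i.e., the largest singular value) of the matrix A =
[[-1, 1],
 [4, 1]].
||A||_2 = sqrt((19 + sqrt(261))/2) ≈ 4.1926 (= sqrt(largest eigenvalue of A^T A))

||A||_2 = sigma_max(A) = sqrt(lambda_max(A^T A)). Form the symmetric matrix M = A^T A =
[[17, 3],
 [3, 2]].
Its characteristic polynomial (trace, determinant of M give the coefficients) is
  p(λ) = det(λ I - M) = λ^2 - 19λ + 25.
For λ^2 - 19λ + 25 the discriminant is 261. It is nonnegative but not a perfect square, so the roots are real and irrational: λ = (19 ± sqrt(261))/2 ≈ 17.5777, 1.4223.
So the eigenvalues of A^T A are ≈ 1.4223, 17.5777 (all ≥ 0, as they must be for A^T A). The largest is λ_max = (19 + sqrt(261))/2 ≈ 17.5777, hence ||A||_2 = sqrt(λ_max) = sqrt((19 + sqrt(261))/2) ≈ 4.1926.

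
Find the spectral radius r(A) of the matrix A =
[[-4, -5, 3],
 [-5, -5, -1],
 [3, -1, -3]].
r(A) ≈ 9.7952

The eigenvalues of A are the roots of its characteristic polynomial. With M = A (coefficients from the trace, the sum of principal 2x2 minors, and det A):
  p(λ) = det(λ I - M) = λ^3 + 12λ^2 + 12λ - 94.
No integer candidate from the rational root theorem (±divisors of 94) is a root, so the roots are irrational. The cubic discriminant is Δ = 181332 > 0, so there are three distinct real roots. p(-10) = -14 and p(-9) = 41 have opposite signs, so a root lies in (-10, -9); Newton's method refines it to λ ≈ -9.7952. p(-5) = 21 and p(-4) = -14 have opposite signs, so a root lies in (-5, -4); Newton's method refines it to λ ≈ -4.3905. p(2) = -14 and p(3) = 77 have opposite signs, so a root lies in (2, 3); Newton's method refines it to λ ≈ 2.1857. Check (Vieta): the three roots sum to -12, matching tr M = -12.
Thus the eigenvalues (to 4 decimals) are -9.7952 (modulus 9.7952); -4.3905 (modulus 4.3905); 2.1857 (modulus 2.1857). The spectral radius is the largest modulus: r(A) ≈ 9.7952. (Cross-check: r(A) ≤ ||A||_2 ≈ 9.7952; equality holds whenever A is normal, though it can also hold for some non-normal A.)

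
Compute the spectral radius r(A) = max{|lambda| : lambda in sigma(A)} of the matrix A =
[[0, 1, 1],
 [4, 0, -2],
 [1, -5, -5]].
r(A) = (7 + sqrt(53))/2 ≈ 7.1401

The eigenvalues of A are the roots of its characteristic polynomial. With M = A (coefficients from the trace, the sum of principal 2x2 minors, and det A):
  p(λ) = det(λ I - M) = λ^3 + 5λ^2 - 15λ + 2.
By the rational root theorem any rational root is an integer divisor of 2. Testing λ = 2: p(2) = 8 + 20 - 30 + 2 = 0, so λ = 2 is a root. Dividing out (λ - 2) leaves p(λ) = (λ - 2)(λ^2 + 7λ - 1). For λ^2 + 7λ - 1 the discriminant is 53. It is nonnegative but not a perfect square, so the roots are real and irrational: λ = (-7 ± sqrt(53))/2 ≈ 0.1401, -7.1401.
Thus the eigenvalues (to 4 decimals) are 0.1401 (modulus 0.1401); -7.1401 (modulus 7.1401); 2 (modulus 2). The spectral radius is the largest modulus: r(A) = (7 + sqrt(53))/2 ≈ 7.1401. (Cross-check: r(A) ≤ ||A||_2 ≈ 7.628; equality holds whenever A is normal, though it can also hold for some non-normal A.)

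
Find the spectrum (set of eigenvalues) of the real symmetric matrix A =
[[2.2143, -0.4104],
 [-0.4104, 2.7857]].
sigma(A) ≈ {2, 3}

A is real symmetric, so its spectrum consists of real eigenvalues. Expanding the characteristic polynomial of the displayed matrix gives
  det(λ I - A) = p(λ) = λ^2 + (-5)λ + (6).
Solving p(λ) = 0 yields eigenvalues ≈ 2, 3. (A is shown rounded to 4 decimals, so these recover the underlying integer eigenvalues to within that precision.)
Verification: the trace of A = 5 equals the sum of eigenvalues 5, and det(A) ≈ 5.9999 matches the eigenvalue product 6.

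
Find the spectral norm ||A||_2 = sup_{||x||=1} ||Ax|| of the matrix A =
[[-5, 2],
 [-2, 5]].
||A||_2 = 7 (= sqrt(largest eigenvalue of A^T A))

||A||_2 = sigma_max(A) = sqrt(lambda_max(A^T A)). Form the symmetric matrix M = A^T A =
[[29, -20],
 [-20, 29]].
Its characteristic polynomial (trace, determinant of M give the coefficients) is
  p(λ) = det(λ I - M) = λ^2 - 58λ + 441.
For λ^2 - 58λ + 441 the discriminant is 1600. It is a perfect square (40^2), so the roots are rational: λ = (58 ± 40)/2 = 49, 9.
So the eigenvalues of A^T A are ≈ 9, 49 (all ≥ 0, as they must be for A^T A). The largest is λ_max = 49, hence ||A||_2 = sqrt(λ_max) = 7.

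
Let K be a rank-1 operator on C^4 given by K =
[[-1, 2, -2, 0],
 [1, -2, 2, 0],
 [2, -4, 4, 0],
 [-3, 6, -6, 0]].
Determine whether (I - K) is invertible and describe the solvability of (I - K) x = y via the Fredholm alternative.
(I - K) is singular (det(I - K) = 0, i.e. 1 ∈ sigma(K)). (I - K) x = y is solvable iff y ⊥ ker((I - K)^*) = span{(-1, 2, -2, 0)}, i.e. iff -y_1 + 2y_2 - 2y_3 = 0. When solvable, the solutions are x = y + c·(1, -1, -2, 3), c arbitrary (ker(I - K) = span{(1, -1, -2, 3)}, dimension 1).

K has rank 1, so it is an outer product K = u v^T: every row of K is a multiple of one row vector. Reading off the entries, u = (1, -1, -2, 3) and v = (-1, 2, -2, 0) (row i of K equals u_i·v^T). A rank-one matrix u v^T satisfies K u = u (v·u) and kills the (3)-dimensional subspace v^⊥, so its characteristic polynomial is lambda^3 (lambda - v·u) with v·u = tr K = 1. Hence the eigenvalues of I - K are 1 (multiplicity 3) and 1 - (1) = 0, so det(I - K) = 0. (Direct check: I - K =
[[2, -2, 2, 0],
 [-1, 3, -2, 0],
 [-2, 4, -3, 0],
 [3, -6, 6, 1]]
has determinant 0.) So 1 is an eigenvalue of K and (I - K) is not invertible. The finite-dimensional Fredholm alternative says: either (I - K) is invertible, or ker(I - K) ≠ {0} and then range(I - K) = ker((I - K)^*)^⊥, with dim ker(I - K) = dim ker((I - K)^*). We are in the second case, so we need both kernels. Kernel of I - K: (I - K) u = u - u (v·u) = u - u = 0, so ker(I - K) = span{u} = span{(1, -1, -2, 3)} (it is exactly 1-dimensional because rank(I - K) = 3). Kernel of the adjoint: K is real, so (I - K)^* = I - K^T = I - v u^T, and (I - v u^T) v = v - v (u·v) = 0; hence ker((I - K)^*) = span{v} = span{(-1, 2, -2, 0)}. Therefore (I - K) x = y is solvable iff <y, v> = 0, i.e. iff -y_1 + 2y_2 - 2y_3 = 0. When this holds, K y = u (v·y) = 0, so (I - K) y = y and x = y is a particular solution; the full solution set is the line x = y + c·u = y + c·(1, -1, -2, 3), c ∈ C.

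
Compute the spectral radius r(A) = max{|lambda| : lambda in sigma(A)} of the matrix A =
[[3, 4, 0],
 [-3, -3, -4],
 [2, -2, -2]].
r(A) ≈ 5.2264

The eigenvalues of A are the roots of its characteristic polynomial. With M = A (coefficients from the trace, the sum of principal 2x2 minors, and det A):
  p(λ) = det(λ I - M) = λ^3 + 2λ^2 - 5λ + 62.
No integer candidate from the rational root theorem (±divisors of 62) is a root, so the roots are irrational. The cubic discriminant is Δ = -116332 < 0, so there is one real root and a complex-conjugate pair. p(-6) = -52 and p(-5) = 12 have opposite signs, so a root lies in (-6, -5); Newton's method refines it to λ ≈ -5.2264. Dividing out (λ - (-5.2264)) leaves approximately λ^2 - 3.2264λ + 11.8628. For λ^2 - 3.2264λ + 11.8628 the discriminant is -37.0412. It is negative, so the remaining roots are the complex-conjugate pair λ ≈ 1.6132 ± 3.0431i. Their product equals the constant term, so |λ|^2 ≈ 11.8628 and |λ| ≈ 3.4442.
Thus the eigenvalues (to 4 decimals) are -5.2264 (modulus 5.2264); 1.6132 ± 3.0431i (modulus 3.4442). The spectral radius is the largest modulus: r(A) ≈ 5.2264. (Cross-check: r(A) ≤ ||A||_2 ≈ 7.2368; equality holds whenever A is normal, though it can also hold for some non-normal A.)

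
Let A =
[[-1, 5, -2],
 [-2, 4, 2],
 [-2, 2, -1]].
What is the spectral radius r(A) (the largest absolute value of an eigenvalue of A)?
r(A) = sqrt(10) ≈ 3.1623

The eigenvalues of A are the roots of its characteristic polynomial. With M = A (coefficients from the trace, the sum of principal 2x2 minors, and det A):
  p(λ) = det(λ I - M) = λ^3 - 2λ^2 - 5λ + 30.
By the rational root theorem any rational root is an integer divisor of 30. Testing λ = -3: p(-3) = -27 - 18 + 15 + 30 = 0, so λ = -3 is a root. Dividing out (λ + 3) leaves p(λ) = (λ + 3)(λ^2 - 5λ + 10). For λ^2 - 5λ + 10 the discriminant is -15. It is negative, so the roots are the complex-conjugate pair λ = 5/2 ± (sqrt(15)/2) i ≈ 2.5 ± 1.9365i. For a conjugate pair the product of the roots equals the constant term, so |λ|^2 = 10 and |λ| = sqrt(10) ≈ 3.1623.
Thus the eigenvalues (to 4 decimals) are 2.5 ± 1.9365i (modulus 3.1623); -3 (modulus 3). The spectral radius is the largest modulus: r(A) = sqrt(10) ≈ 3.1623. (Cross-check: r(A) ≤ ||A||_2 ≈ 7.2166; equality holds whenever A is normal, though it can also hold for some non-normal A.)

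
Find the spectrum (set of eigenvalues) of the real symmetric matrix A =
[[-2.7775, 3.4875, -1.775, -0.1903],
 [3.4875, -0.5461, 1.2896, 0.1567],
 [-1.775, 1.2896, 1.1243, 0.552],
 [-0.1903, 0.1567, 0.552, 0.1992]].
sigma(A) ≈ {-6, 0, 2} (2 with multiplicity 2)

A is real symmetric, so its spectrum consists of real eigenvalues. Expanding the characteristic polynomial of the displayed matrix gives
  det(λ I - A) = p(λ) = λ^4 + (2)λ^3 + (-20)λ^2 + (23.999)λ + (0).
Solving p(λ) = 0 yields eigenvalues ≈ -6, 0, 2, 2. (A is shown rounded to 4 decimals, so these recover the underlying integer eigenvalues to within that precision.)
Verification: the trace of A = -2 equals the sum of eigenvalues -2, and det(A) ≈ 0.0006 matches the eigenvalue product 0.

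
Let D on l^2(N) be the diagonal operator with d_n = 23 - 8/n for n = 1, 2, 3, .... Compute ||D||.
||D|| = 23

For a diagonal operator on l^2 with entries d_n, ||D|| = sup_n |d_n|. Here d_1 = 15, d_2 = 19, ..., and d_n = 23 - 8/n increases monotonically toward 23. All terms lie in [15, 23), so |d_n| = d_n and the supremum is the limit 23, which is not attained by any individual d_n. Hence ||D|| = 23.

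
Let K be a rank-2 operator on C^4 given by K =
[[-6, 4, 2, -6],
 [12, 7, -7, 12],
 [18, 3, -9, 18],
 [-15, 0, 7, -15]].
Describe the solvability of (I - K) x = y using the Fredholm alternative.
(I - K) is invertible (det(I - K) = -186 ≠ 0), so for every y in C^4 the equation (I - K) x = y has a unique solution.

K has rank 2 and factors as K = U V^T = u1 v1^T + u2 v2^T with u1 = (0, 3, 3, -2), v1 = (3, 3, -2, 3), u2 = (-2, 1, 3, -3), v2 = (3, -2, -1, 3) (multiplying out reproduces the displayed K). The nonzero eigenvalues of U V^T coincide with those of the 2 x 2 matrix G = V^T U = [[v1·u1, v1·u2], [v2·u1, v2·u2]] = [[-3, -18], [-15, -20]], and by the Sylvester determinant identity det(I_4 - U V^T) = det(I_2 - V^T U) = det([[4, 18], [15, 21]]) = (4)(21) - (18)(15) = -186. (Direct check: I - K =
[[7, -4, -2, 6],
 [-12, -6, 7, -12],
 [-18, -3, 10, -18],
 [15, 0, -7, 16]]
has determinant -186.) The finite-dimensional Fredholm alternative says: either (I - K) is invertible, or ker(I - K) ≠ {0} and then range(I - K) = ker((I - K)^*)^⊥, with dim ker(I - K) = dim ker((I - K)^*). Since det(I - K) ≠ 0, 1 is not an eigenvalue of K and ker(I - K) = {0}, so we are in the first case: for every y there is a unique x = (I - K)^(-1) y. (Explicitly, by the Woodbury identity, (I - U V^T)^(-1) = I + U (I_2 - G)^(-1) V^T.)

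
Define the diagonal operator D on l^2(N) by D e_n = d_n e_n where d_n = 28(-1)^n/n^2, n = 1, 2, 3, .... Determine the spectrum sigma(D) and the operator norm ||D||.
sigma(D) = {28(-1)^n/n^2 : n ≥ 1} ∪ {0}; ||D|| = 28

A bounded diagonal operator on l^2 with diagonal entries d_n has spectrum equal to the closure of {d_n : n ≥ 1}: every d_n is an eigenvalue (with eigenvector e_n), so {d_n} ⊂ sigma(D); the spectrum is closed, so its closure is too; and for lambda not in the closure, (D - lambda I) has bounded inverse (the diagonal entries 1/(d_n - lambda) are bounded). For our sequence d_n = 28(-1)^n/n^2, n = 1, 2, 3, ...:
  - {d_n} = {28(-1)^n/n^2 : n ≥ 1}; the only limit point is 0
  - closure = {28(-1)^n/n^2 : n ≥ 1} ∪ {0}
For the norm: a diagonal operator has ||D|| = sup_n |d_n|. Here |d_n| = 28/n^2 is decreasing, so sup_n |d_n| = |d_1| = 28. So ||D|| = 28.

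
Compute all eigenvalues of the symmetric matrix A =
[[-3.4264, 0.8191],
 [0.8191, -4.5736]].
sigma(A) ≈ {-5, -3}

A is real symmetric, so its spectrum consists of real eigenvalues. Expanding the characteristic polynomial of the displayed matrix gives
  det(λ I - A) = p(λ) = λ^2 + (8)λ + (15).
Solving p(λ) = 0 yields eigenvalues ≈ -5, -3. (A is shown rounded to 4 decimals, so these recover the underlying integer eigenvalues to within that precision.)
Verification: the trace of A = -8 equals the sum of eigenvalues -8, and det(A) ≈ 15.0001 matches the eigenvalue product 15.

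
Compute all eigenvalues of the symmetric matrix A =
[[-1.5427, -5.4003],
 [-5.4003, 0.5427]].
sigma(A) ≈ {-6, 5}

A is real symmetric, so its spectrum consists of real eigenvalues. Expanding the characteristic polynomial of the displayed matrix gives
  det(λ I - A) = p(λ) = λ^2 + (1)λ + (-30).
Solving p(λ) = 0 yields eigenvalues ≈ -6, 5. (A is shown rounded to 4 decimals, so these recover the underlying integer eigenvalues to within that precision.)
Verification: the trace of A = -1 equals the sum of eigenvalues -1, and det(A) ≈ -30.0005 matches the eigenvalue product -30.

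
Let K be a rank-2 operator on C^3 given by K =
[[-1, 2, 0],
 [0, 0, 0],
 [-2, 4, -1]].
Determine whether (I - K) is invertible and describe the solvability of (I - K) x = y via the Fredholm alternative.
(I - K) is invertible (det(I - K) = 4 ≠ 0), so for every y in C^3 the equation (I - K) x = y has a unique solution.

K has rank 2 and factors as K = U V^T = u1 v1^T + u2 v2^T with u1 = (-1, 0, -3), v1 = (0, 0, 1), u2 = (1, 0, 2), v2 = (-1, 2, 1) (multiplying out reproduces the displayed K). The nonzero eigenvalues of U V^T coincide with those of the 2 x 2 matrix G = V^T U = [[v1·u1, v1·u2], [v2·u1, v2·u2]] = [[-3, 2], [-2, 1]], and by the Sylvester determinant identity det(I_3 - U V^T) = det(I_2 - V^T U) = det([[4, -2], [2, 0]]) = (4)(0) - (-2)(2) = 4. (Direct check: I - K =
[[2, -2, 0],
 [0, 1, 0],
 [2, -4, 2]]
has determinant 4.) The finite-dimensional Fredholm alternative says: either (I - K) is invertible, or ker(I - K) ≠ {0} and then range(I - K) = ker((I - K)^*)^⊥, with dim ker(I - K) = dim ker((I - K)^*). Since det(I - K) ≠ 0, 1 is not an eigenvalue of K and ker(I - K) = {0}, so we are in the first case: for every y there is a unique x = (I - K)^(-1) y. (Explicitly, by the Woodbury identity, (I - U V^T)^(-1) = I + U (I_2 - G)^(-1) V^T.)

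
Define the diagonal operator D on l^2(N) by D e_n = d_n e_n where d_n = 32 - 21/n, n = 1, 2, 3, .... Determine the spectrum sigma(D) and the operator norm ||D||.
sigma(D) = {32 - 21/n : n ≥ 1} ∪ {32}; ||D|| = 32

A bounded diagonal operator on l^2 with diagonal entries d_n has spectrum equal to the closure of {d_n : n ≥ 1}: every d_n is an eigenvalue (with eigenvector e_n), so {d_n} ⊂ sigma(D); the spectrum is closed, so its closure is too; and for lambda not in the closure, (D - lambda I) has bounded inverse (the diagonal entries 1/(d_n - lambda) are bounded). For our sequence d_n = 32 - 21/n, n = 1, 2, 3, ...:
  - {d_n} = {32 - 21/n : n ≥ 1}; the only limit point is 32
  - closure = {32 - 21/n : n ≥ 1} ∪ {32}
For the norm: a diagonal operator has ||D|| = sup_n |d_n|. Here d_n = 32 - 21/n increases monotonically from d_1 = 11 toward 32, with all terms in [11, 32); so sup_n |d_n| = 32 (the supremum is the limit, not attained). So ||D|| = 32.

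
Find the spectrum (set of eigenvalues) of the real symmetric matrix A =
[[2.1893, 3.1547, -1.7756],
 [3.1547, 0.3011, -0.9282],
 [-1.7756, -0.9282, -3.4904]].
sigma(A) ≈ {-4, -2, 5}

A is real symmetric, so its spectrum consists of real eigenvalues. Expanding the characteristic polynomial of the displayed matrix gives
  det(λ I - A) = p(λ) = λ^3 + (1)λ^2 + (-22)λ + (-40).
Solving p(λ) = 0 yields eigenvalues ≈ -4, -2, 5. (A is shown rounded to 4 decimals, so these recover the underlying integer eigenvalues to within that precision.)
Verification: the trace of A = -1 equals the sum of eigenvalues -1, and det(A) ≈ 39.9992 matches the eigenvalue product 40.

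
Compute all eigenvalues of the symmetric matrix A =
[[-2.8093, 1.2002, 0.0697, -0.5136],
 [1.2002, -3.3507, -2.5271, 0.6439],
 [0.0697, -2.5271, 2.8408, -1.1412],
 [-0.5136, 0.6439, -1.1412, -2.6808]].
sigma(A) ≈ {-5, -3, -2, 4}

A is real symmetric, so its spectrum consists of real eigenvalues. Expanding the characteristic polynomial of the displayed matrix gives
  det(λ I - A) = p(λ) = λ^4 + (6)λ^3 + (-9)λ^2 + (-94.001)λ + (-120).
Solving p(λ) = 0 yields eigenvalues ≈ -5, -3, -2, 4. (A is shown rounded to 4 decimals, so these recover the underlying integer eigenvalues to within that precision.)
Verification: the trace of A = -6 equals the sum of eigenvalues -6, and det(A) ≈ -119.9999 matches the eigenvalue product -120.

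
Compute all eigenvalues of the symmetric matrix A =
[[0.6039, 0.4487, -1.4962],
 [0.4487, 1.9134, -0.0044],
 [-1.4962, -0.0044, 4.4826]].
sigma(A) ≈ {0, 2, 5}

A is real symmetric, so its spectrum consists of real eigenvalues. Expanding the characteristic polynomial of the displayed matrix gives
  det(λ I - A) = p(λ) = λ^3 + (-7)λ^2 + (10)λ + (0).
Solving p(λ) = 0 yields eigenvalues ≈ 0, 2, 5. (A is shown rounded to 4 decimals, so these recover the underlying integer eigenvalues to within that precision.)
Verification: the trace of A = 7 equals the sum of eigenvalues 7, and det(A) ≈ -0.0003 matches the eigenvalue product 0.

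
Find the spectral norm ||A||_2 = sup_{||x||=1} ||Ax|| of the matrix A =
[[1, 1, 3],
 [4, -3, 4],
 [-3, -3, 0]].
||A||_2 ≈ 6.834 (= sqrt(largest eigenvalue of A^T A))

||A||_2 = sigma_max(A) = sqrt(lambda_max(A^T A)). Form the symmetric matrix M = A^T A =
[[26, -2, 19],
 [-2, 19, -9],
 [19, -9, 25]].
Its characteristic polynomial (trace, sum of principal 2x2 minors, determinant of M give the coefficients) is
  p(λ) = det(λ I - M) = λ^3 - 70λ^2 + 1173λ - 3969.
No integer candidate from the rational root theorem (±divisors of 3969) is a root, so the roots are irrational. The cubic discriminant is Δ = 281497905 > 0, so there are three distinct real roots. p(4) = -333 and p(5) = 271 have opposite signs, so a root lies in (4, 5); Newton's method refines it to λ ≈ 4.528. p(18) = 297 and p(19) = -93 have opposite signs, so a root lies in (18, 19); Newton's method refines it to λ ≈ 18.768. p(46) = -795 and p(47) = 355 have opposite signs, so a root lies in (46, 47); Newton's method refines it to λ ≈ 46.7039. Check (Vieta): the three roots sum to 70, matching tr M = 70.
So the eigenvalues of A^T A are ≈ 4.528, 18.768, 46.7039 (all ≥ 0, as they must be for A^T A). The largest is λ_max ≈ 46.7039, hence ||A||_2 = sqrt(λ_max) ≈ 6.834.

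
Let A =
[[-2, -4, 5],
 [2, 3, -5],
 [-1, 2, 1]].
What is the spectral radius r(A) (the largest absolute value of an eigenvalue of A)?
r(A) ≈ 4.2841

The eigenvalues of A are the roots of its characteristic polynomial. With M = A (coefficients from the trace, the sum of principal 2x2 minors, and det A):
  p(λ) = det(λ I - M) = λ^3 - 2λ^2 + 18λ + 3.
No integer candidate from the rational root theorem (±divisors of 3) is a root, so the roots are irrational. The cubic discriminant is Δ = -24123 < 0, so there is one real root and a complex-conjugate pair. p(-1) = -18 and p(0) = 3 have opposite signs, so a root lies in (-1, 0); Newton's method refines it to λ ≈ -0.1635. Dividing out (λ - (-0.1635)) leaves approximately λ^2 - 2.1635λ + 18.3536. For λ^2 - 2.1635λ + 18.3536 the discriminant is -68.734. It is negative, so the remaining roots are the complex-conjugate pair λ ≈ 1.0817 ± 4.1453i. Their product equals the constant term, so |λ|^2 ≈ 18.3536 and |λ| ≈ 4.2841.
Thus the eigenvalues (to 4 decimals) are -0.1635 (modulus 0.1635); 1.0817 ± 4.1453i (modulus 4.2841). The spectral radius is the largest modulus: r(A) ≈ 4.2841. (Cross-check: r(A) ≤ ||A||_2 ≈ 9.0912; equality holds whenever A is normal, though it can also hold for some non-normal A.)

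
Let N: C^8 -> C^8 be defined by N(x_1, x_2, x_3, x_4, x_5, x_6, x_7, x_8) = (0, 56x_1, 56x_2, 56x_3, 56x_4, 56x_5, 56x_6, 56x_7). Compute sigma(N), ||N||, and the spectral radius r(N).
sigma(N) = {0}; ||N|| = 56; r(N) = 0. (N is nilpotent with N^8 = 0.)

On C^8, N is a strictly lower-triangular matrix with 56 on the subdiagonal and zeros elsewhere, so its characteristic polynomial is lambda^8 and every eigenvalue is 0: sigma(N) = {0}. For the operator norm, N e_i = 56e_{i+1} for i = 1, ..., 7 and N e_8 = 0, so the singular values of N are 56 (with multiplicity 7) and 0; hence ||N|| = 56. The spectral radius r(N) = max|lambda| = 0. Note ||N|| > r(N) — characteristic of non-normal nilpotent operators. Indeed N^8 = 0.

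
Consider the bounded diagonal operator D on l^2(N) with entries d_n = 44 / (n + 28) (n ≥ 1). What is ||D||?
||D|| = 44/29 (attained at n = 1)

For D diagonal, ||D|| = sup_n |d_n| = sup_n 44/(n + 28). This is positive and strictly decreasing in n, so the supremum is attained at n = 1: d_1 = 44/(1 + 28) = 44/29. Hence ||D|| = 44/29.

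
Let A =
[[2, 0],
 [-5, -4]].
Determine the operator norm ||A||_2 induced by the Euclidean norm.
||A||_2 = sqrt((45 + sqrt(1769))/2) ≈ 6.5977 (= sqrt(largest eigenvalue of A^T A))

||A||_2 = sigma_max(A) = sqrt(lambda_max(A^T A)). Form the symmetric matrix M = A^T A =
[[29, 20],
 [20, 16]].
Its characteristic polynomial (trace, determinant of M give the coefficients) is
  p(λ) = det(λ I - M) = λ^2 - 45λ + 64.
For λ^2 - 45λ + 64 the discriminant is 1769. It is nonnegative but not a perfect square, so the roots are real and irrational: λ = (45 ± sqrt(1769))/2 ≈ 43.5297, 1.4703.
So the eigenvalues of A^T A are ≈ 1.4703, 43.5297 (all ≥ 0, as they must be for A^T A). The largest is λ_max = (45 + sqrt(1769))/2 ≈ 43.5297, hence ||A||_2 = sqrt(λ_max) = sqrt((45 + sqrt(1769))/2) ≈ 6.5977.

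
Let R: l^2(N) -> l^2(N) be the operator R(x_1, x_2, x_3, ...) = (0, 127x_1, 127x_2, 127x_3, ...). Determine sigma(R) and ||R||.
sigma(R) = closed disk {z in C : |z| ≤ 127}; ||R|| = 127

Note R = 127·U where U is the unit right shift (U x)_k = x_{k-1} (with x_0 := 0); so ||R|| = 127||U|| and sigma(R) = 127·sigma(U). ||R x||^2 = sum_{k≥1} |127x_k|^2 = 16129||x||^2, so ||R|| = 127 and sigma(R) ⊂ {|z| ≤ 127}. For any |lambda| < 127, the equation (R - lambda I) x = 0 forces x_1 = 0, then 127x_k = lambda x_{k+1} ⇒ x = 0, so R has no eigenvalues. But (R - lambda I) is not surjective for |lambda| < 127: solving (R - lambda I) x = e_1 would require x_n proportional to (lambda/127)^(-n), which is not in l^2. So every |lambda| < 127 lies in the residual spectrum. The boundary |lambda| = 127 is in the approximate point spectrum (the spectrum is closed). Hence sigma(R) is the closed disk of radius 127.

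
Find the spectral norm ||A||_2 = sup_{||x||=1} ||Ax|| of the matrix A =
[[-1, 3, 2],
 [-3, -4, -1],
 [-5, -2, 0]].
||A||_2 ≈ 7.2371 (= sqrt(largest eigenvalue of A^T A))

||A||_2 = sigma_max(A) = sqrt(lambda_max(A^T A)). Form the symmetric matrix M = A^T A =
[[35, 19, 1],
 [19, 29, 10],
 [1, 10, 5]].
Its characteristic polynomial (trace, sum of principal 2x2 minors, determinant of M give the coefficients) is
  p(λ) = det(λ I - M) = λ^3 - 69λ^2 + 873λ - 121.
No integer candidate from the rational root theorem (±divisors of 121) is a root, so the roots are irrational. The cubic discriminant is Δ = 938944224 > 0, so there are three distinct real roots. p(0) = -121 and p(1) = 684 have opposite signs, so a root lies in (0, 1); Newton's method refines it to λ ≈ 0.1402. p(16) = 279 and p(17) = -308 have opposite signs, so a root lies in (16, 17); Newton's method refines it to λ ≈ 16.4836. p(52) = -693 and p(53) = 1204 have opposite signs, so a root lies in (52, 53); Newton's method refines it to λ ≈ 52.3762. Check (Vieta): the three roots sum to 69, matching tr M = 69.
So the eigenvalues of A^T A are ≈ 0.1402, 16.4836, 52.3762 (all ≥ 0, as they must be for A^T A). The largest is λ_max ≈ 52.3762, hence ||A||_2 = sqrt(λ_max) ≈ 7.2371.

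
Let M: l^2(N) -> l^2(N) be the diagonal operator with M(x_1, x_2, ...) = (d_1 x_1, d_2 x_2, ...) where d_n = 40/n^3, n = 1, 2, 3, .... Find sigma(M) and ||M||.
sigma(M) = {40/n^3 : n ≥ 1} ∪ {0}; ||M|| = 40

A bounded diagonal operator on l^2 with diagonal entries d_n has spectrum equal to the closure of {d_n : n ≥ 1}: every d_n is an eigenvalue (with eigenvector e_n), so {d_n} ⊂ sigma(M); the spectrum is closed, so its closure is too; and for lambda not in the closure, (M - lambda I) has bounded inverse (the diagonal entries 1/(d_n - lambda) are bounded). For our sequence d_n = 40/n^3, n = 1, 2, 3, ...:
  - {d_n} = {40/n^3 : n ≥ 1}; the only limit point is 0
  - closure = {40/n^3 : n ≥ 1} ∪ {0}
For the norm: a diagonal operator has ||M|| = sup_n |d_n|. Here d_n = 40/n^3 is positive and decreasing, so sup_n |d_n| = d_1 = 40. So ||M|| = 40.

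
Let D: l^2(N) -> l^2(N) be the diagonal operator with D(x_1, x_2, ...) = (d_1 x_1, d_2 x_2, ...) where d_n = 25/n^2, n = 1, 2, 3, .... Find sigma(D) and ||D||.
sigma(D) = {25/n^2 : n ≥ 1} ∪ {0}; ||D|| = 25

A bounded diagonal operator on l^2 with diagonal entries d_n has spectrum equal to the closure of {d_n : n ≥ 1}: every d_n is an eigenvalue (with eigenvector e_n), so {d_n} ⊂ sigma(D); the spectrum is closed, so its closure is too; and for lambda not in the closure, (D - lambda I) has bounded inverse (the diagonal entries 1/(d_n - lambda) are bounded). For our sequence d_n = 25/n^2, n = 1, 2, 3, ...:
  - {d_n} = {25/n^2 : n ≥ 1}; the only limit point is 0
  - closure = {25/n^2 : n ≥ 1} ∪ {0}
For the norm: a diagonal operator has ||D|| = sup_n |d_n|. Here d_n = 25/n^2 is positive and decreasing, so sup_n |d_n| = d_1 = 25. So ||D|| = 25.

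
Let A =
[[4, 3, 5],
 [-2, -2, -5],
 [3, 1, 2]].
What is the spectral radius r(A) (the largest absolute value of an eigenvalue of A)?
r(A) ≈ 5.2048

The eigenvalues of A are the roots of its characteristic polynomial. With M = A (coefficients from the trace, the sum of principal 2x2 minors, and det A):
  p(λ) = det(λ I - M) = λ^3 - 4λ^2 - 8λ + 9.
No integer candidate from the rational root theorem (±divisors of 9) is a root, so the roots are irrational. The cubic discriminant is Δ = 8373 > 0, so there are three distinct real roots. p(-3) = -30 and p(-2) = 1 have opposite signs, so a root lies in (-3, -2); Newton's method refines it to λ ≈ -2.0488. p(0) = 9 and p(1) = -2 have opposite signs, so a root lies in (0, 1); Newton's method refines it to λ ≈ 0.844. p(5) = -6 and p(6) = 33 have opposite signs, so a root lies in (5, 6); Newton's method refines it to λ ≈ 5.2048. Check (Vieta): the three roots sum to 4, matching tr M = 4.
Thus the eigenvalues (to 4 decimals) are -2.0488 (modulus 2.0488); 0.844 (modulus 0.844); 5.2048 (modulus 5.2048). The spectral radius is the largest modulus: r(A) ≈ 5.2048. (Cross-check: r(A) ≤ ||A||_2 ≈ 9.6615; equality holds whenever A is normal, though it can also hold for some non-normal A.)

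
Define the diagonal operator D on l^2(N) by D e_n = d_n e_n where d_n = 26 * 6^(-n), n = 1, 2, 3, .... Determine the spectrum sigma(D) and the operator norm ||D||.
sigma(D) = {26 * 6^(-n) : n ≥ 1} ∪ {0}; ||D|| = 13/3

A bounded diagonal operator on l^2 with diagonal entries d_n has spectrum equal to the closure of {d_n : n ≥ 1}: every d_n is an eigenvalue (with eigenvector e_n), so {d_n} ⊂ sigma(D); the spectrum is closed, so its closure is too; and for lambda not in the closure, (D - lambda I) has bounded inverse (the diagonal entries 1/(d_n - lambda) are bounded). For our sequence d_n = 26 * 6^(-n), n = 1, 2, 3, ...:
  - {d_n} = {26 * 6^(-n) : n ≥ 1}; the only limit point is 0
  - closure = {26 * 6^(-n) : n ≥ 1} ∪ {0}
For the norm: a diagonal operator has ||D|| = sup_n |d_n|. Here d_n = 26 * 6^(-n) is positive and decreasing, so sup_n |d_n| = d_1 = 26/6 = 13/3. So ||D|| = 13/3.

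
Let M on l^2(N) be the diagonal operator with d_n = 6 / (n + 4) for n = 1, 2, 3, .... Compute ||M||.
||M|| = 6/5 (attained at n = 1)

For M diagonal, ||M|| = sup_n |d_n| = sup_n 6/(n + 4). This is positive and strictly decreasing in n, so the supremum is attained at n = 1: d_1 = 6/(1 + 4) = 6/5. Hence ||M|| = 6/5.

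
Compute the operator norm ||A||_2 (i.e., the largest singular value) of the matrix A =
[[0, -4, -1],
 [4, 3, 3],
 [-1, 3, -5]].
||A||_2 ≈ 6.7883 (= sqrt(largest eigenvalue of A^T A))

||A||_2 = sigma_max(A) = sqrt(lambda_max(A^T A)). Form the symmetric matrix M = A^T A =
[[17, 9, 17],
 [9, 34, -2],
 [17, -2, 35]].
Its characteristic polynomial (trace, sum of principal 2x2 minors, determinant of M give the coefficients) is
  p(λ) = det(λ I - M) = λ^3 - 86λ^2 + 1989λ - 6889.
No integer candidate from the rational root theorem (±divisors of 6889) is a root, so the roots are irrational. The cubic discriminant is Δ = 187076545 > 0, so there are three distinct real roots. p(4) = -245 and p(5) = 1031 have opposite signs, so a root lies in (4, 5); Newton's method refines it to λ ≈ 4.1835. p(35) = 251 and p(36) = -85 have opposite signs, so a root lies in (35, 36); Newton's method refines it to λ ≈ 35.735. p(46) = -35 and p(47) = 443 have opposite signs, so a root lies in (46, 47); Newton's method refines it to λ ≈ 46.0815. Check (Vieta): the three roots sum to 86, matching tr M = 86.
So the eigenvalues of A^T A are ≈ 4.1835, 35.735, 46.0815 (all ≥ 0, as they must be for A^T A). The largest is λ_max ≈ 46.0815, hence ||A||_2 = sqrt(λ_max) ≈ 6.7883.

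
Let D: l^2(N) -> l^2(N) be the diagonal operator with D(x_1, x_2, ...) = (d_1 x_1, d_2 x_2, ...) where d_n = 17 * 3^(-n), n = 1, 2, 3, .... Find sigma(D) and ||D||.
sigma(D) = {17 * 3^(-n) : n ≥ 1} ∪ {0}; ||D|| = 17/3

A bounded diagonal operator on l^2 with diagonal entries d_n has spectrum equal to the closure of {d_n : n ≥ 1}: every d_n is an eigenvalue (with eigenvector e_n), so {d_n} ⊂ sigma(D); the spectrum is closed, so its closure is too; and for lambda not in the closure, (D - lambda I) has bounded inverse (the diagonal entries 1/(d_n - lambda) are bounded). For our sequence d_n = 17 * 3^(-n), n = 1, 2, 3, ...:
  - {d_n} = {17 * 3^(-n) : n ≥ 1}; the only limit point is 0
  - closure = {17 * 3^(-n) : n ≥ 1} ∪ {0}
For the norm: a diagonal operator has ||D|| = sup_n |d_n|. Here d_n = 17 * 3^(-n) is positive and decreasing, so sup_n |d_n| = d_1 = 17/3. So ||D|| = 17/3.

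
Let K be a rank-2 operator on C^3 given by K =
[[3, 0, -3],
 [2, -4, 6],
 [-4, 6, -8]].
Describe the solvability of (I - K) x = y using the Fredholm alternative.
(I - K) is invertible (det(I - K) = -42 ≠ 0), so for every y in C^3 the equation (I - K) x = y has a unique solution.

K has rank 2 and factors as K = U V^T = u1 v1^T + u2 v2^T with u1 = (0, 2, -3), v1 = (2, -2, 2), u2 = (-3, 2, -2), v2 = (-1, 0, 1) (multiplying out reproduces the displayed K). The nonzero eigenvalues of U V^T coincide with those of the 2 x 2 matrix G = V^T U = [[v1·u1, v1·u2], [v2·u1, v2·u2]] = [[-10, -14], [-3, 1]], and by the Sylvester determinant identity det(I_3 - U V^T) = det(I_2 - V^T U) = det([[11, 14], [3, 0]]) = (11)(0) - (14)(3) = -42. (Direct check: I - K =
[[-2, 0, 3],
 [-2, 5, -6],
 [4, -6, 9]]
has determinant -42.) The finite-dimensional Fredholm alternative says: either (I - K) is invertible, or ker(I - K) ≠ {0} and then range(I - K) = ker((I - K)^*)^⊥, with dim ker(I - K) = dim ker((I - K)^*). Since det(I - K) ≠ 0, 1 is not an eigenvalue of K and ker(I - K) = {0}, so we are in the first case: for every y there is a unique x = (I - K)^(-1) y. (Explicitly, by the Woodbury identity, (I - U V^T)^(-1) = I + U (I_2 - G)^(-1) V^T.)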